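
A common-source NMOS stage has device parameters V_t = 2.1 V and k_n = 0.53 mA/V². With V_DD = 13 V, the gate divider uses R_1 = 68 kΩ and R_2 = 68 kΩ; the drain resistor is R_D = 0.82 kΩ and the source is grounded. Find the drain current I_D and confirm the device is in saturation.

I_D ≈ 5.1 mA

V_G = V_DD·R_2/(R_1+R_2) = 13×68/136 = 6.5 V. With the source grounded, V_GS = V_G = 6.5 V.
Assume saturation: I_D = (k_n/2)(V_GS − V_t)² = (0.53/2)×(6.5 − 2.1)² = 0.265×4.4² = 5.13 mA.
V_DS = V_DD − I_D·R_D = 13 − 5.13×0.82 = 8.79 V.
Saturation requires V_DS ≥ V_GS − V_t = 4.4 V; 8.79 ≥ 4.4 ✓.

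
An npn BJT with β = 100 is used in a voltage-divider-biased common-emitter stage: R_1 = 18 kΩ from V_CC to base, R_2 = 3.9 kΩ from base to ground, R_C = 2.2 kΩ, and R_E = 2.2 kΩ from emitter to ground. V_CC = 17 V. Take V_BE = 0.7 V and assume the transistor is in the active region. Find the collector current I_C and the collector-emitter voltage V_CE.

I_C ≈ 1 mA, V_CE ≈ 12 V

Thevenize the base divider: V_Th = V_CC·R_2/(R_1+R_2) = 17×3.9/21.9 = 3.03 V, R_Th = R_1‖R_2 = 3.21 kΩ.
Base-emitter loop: V_Th = I_B·R_Th + V_BE + (β+1)I_B·R_E, so I_B = (3.03 − 0.7) / (3.21 + 101×2.2) = 0.0103 mA.
I_C = β·I_B = 100×0.0103 = 1.03 mA, and I_E = (β+1)I_B = 1.04 mA.
V_CE = V_CC − I_C·R_C − I_E·R_E = 17 − 1.03×2.2 − 1.04×2.2 = 12.4 V.
V_CE = 12.4 V > 0.2 V confirms active-region operation.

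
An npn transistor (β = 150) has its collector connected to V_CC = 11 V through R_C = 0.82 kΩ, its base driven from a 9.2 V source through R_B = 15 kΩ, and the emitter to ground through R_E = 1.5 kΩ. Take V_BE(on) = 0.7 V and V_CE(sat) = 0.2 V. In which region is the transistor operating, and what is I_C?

Assume active: I_B = (9.2 − 0.7)/(15 + 151×1.5) = 0.0352 mA, I_C = β·I_B = 5.28 mA.
Then V_CE = 11 − 5.28×0.82 − 5.31×1.5 = -1.3 V < 0.2 V — the active assumption fails.
Re-solve with V_CE = 0.2 V. KCL at the emitter: V_E/R_E = (V_BB−0.7−V_E)/R_B + (V_CC−0.2−V_E)/R_C, giving V_E = 7.03 V.
I_C = (V_CC − 0.2 − V_E)/R_C = (10.8 − 7.03)/0.82 = 4.59 mA.
Check: I_B = (8.5 − 7.03)/15 = 0.0977 mA, and β·I_B = 14.7 mA > I_C, confirming saturation.

saturation; I_C ≈ 4.6 mA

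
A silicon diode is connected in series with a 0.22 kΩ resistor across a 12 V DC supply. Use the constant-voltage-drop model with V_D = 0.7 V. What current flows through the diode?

KVL around the loop: 12 = V_D + I·R = 0.7 + I × 0.22 kΩ.
So I = (12 − 0.7) / 0.22 kΩ = 11.3 / 0.22 = 51.4 mA.

I ≈ 51 mA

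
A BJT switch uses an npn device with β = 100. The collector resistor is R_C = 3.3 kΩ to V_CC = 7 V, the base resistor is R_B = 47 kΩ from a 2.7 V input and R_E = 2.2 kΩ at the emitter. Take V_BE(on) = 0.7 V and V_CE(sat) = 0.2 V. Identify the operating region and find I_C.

Assume active. Base-emitter loop: I_B = (V_BB − V_BE)/(R_B + (β+1)R_E) = (2.7 − 0.7)/(47 + 101×2.2) = 0.00743 mA.
I_C = β·I_B = 100×0.00743 = 0.743 mA.
V_CE = V_CC − I_C·R_C − I_E·R_E = 7 − 0.743×3.3 − 0.75×2.2 = 2.9 V > V_CE(sat), so the active-region assumption holds.

active; I_C ≈ 0.74 mA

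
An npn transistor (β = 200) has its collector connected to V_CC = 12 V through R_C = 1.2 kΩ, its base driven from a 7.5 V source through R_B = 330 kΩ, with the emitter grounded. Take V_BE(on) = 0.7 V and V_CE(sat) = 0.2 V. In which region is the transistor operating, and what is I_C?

Assume active. Base-emitter loop: I_B = (V_BB − V_BE)/R_B = (7.5 − 0.7)/330 = 0.0206 mA.
I_C = β·I_B = 200×0.0206 = 4.12 mA.
V_CE = V_CC − I_C·R_C = 12 − 4.12×1.2 = 7.05 V > V_CE(sat), so the active-region assumption holds.

active; I_C ≈ 4.1 mA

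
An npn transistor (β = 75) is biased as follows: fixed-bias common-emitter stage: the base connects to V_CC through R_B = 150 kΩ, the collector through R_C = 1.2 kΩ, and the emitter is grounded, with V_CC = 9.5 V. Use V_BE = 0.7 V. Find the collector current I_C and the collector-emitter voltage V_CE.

Base loop: V_CC = I_B·R_B + V_BE, so I_B = (9.5 − 0.7)/150 kΩ = 0.0587 mA.
In the active region I_C = β·I_B = 75 × 0.0587 = 4.4 mA.
Collector loop: V_CE = V_CC − I_C·R_C = 9.5 − 4.4×1.2 = 4.22 V.
Since V_CE = 4.22 V > V_CE(sat) ≈ 0.2 V, the transistor is in the active region as assumed.

I_C ≈ 4.4 mA, V_CE ≈ 4.2 V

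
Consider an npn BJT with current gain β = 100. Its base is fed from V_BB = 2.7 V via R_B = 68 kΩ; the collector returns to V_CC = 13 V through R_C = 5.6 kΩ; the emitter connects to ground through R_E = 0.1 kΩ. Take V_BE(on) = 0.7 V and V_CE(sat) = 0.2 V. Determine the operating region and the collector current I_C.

saturation; I_C ≈ 2.2 mA

Assume active: I_B = (2.7 − 0.7)/(68 + 101×0.1) = 0.0256 mA, I_C = β·I_B = 2.56 mA.
Then V_CE = 13 − 2.56×5.6 − 2.59×0.1 = -1.6 V < 0.2 V — the active assumption fails.
Re-solve with V_CE = 0.2 V. KCL at the emitter: V_E/R_E = (V_BB−0.7−V_E)/R_B + (V_CC−0.2−V_E)/R_C, giving V_E = 0.227 V.
I_C = (V_CC − 0.2 − V_E)/R_C = (12.8 − 0.227)/5.6 = 2.25 mA.
Check: I_B = (2 − 0.227)/68 = 0.0261 mA, and β·I_B = 2.61 mA > I_C, confirming saturation.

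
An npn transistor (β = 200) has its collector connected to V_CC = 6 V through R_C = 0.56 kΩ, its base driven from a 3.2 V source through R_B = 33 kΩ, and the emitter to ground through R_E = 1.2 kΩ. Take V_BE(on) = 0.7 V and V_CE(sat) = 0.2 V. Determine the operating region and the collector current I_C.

active; I_C ≈ 1.8 mA

Assume active. Base-emitter loop: I_B = (V_BB − V_BE)/(R_B + (β+1)R_E) = (3.2 − 0.7)/(33 + 201×1.2) = 0.00912 mA.
I_C = β·I_B = 200×0.00912 = 1.82 mA.
V_CE = V_CC − I_C·R_C − I_E·R_E = 6 − 1.82×0.56 − 1.83×1.2 = 2.78 V > V_CE(sat), so the active-region assumption holds.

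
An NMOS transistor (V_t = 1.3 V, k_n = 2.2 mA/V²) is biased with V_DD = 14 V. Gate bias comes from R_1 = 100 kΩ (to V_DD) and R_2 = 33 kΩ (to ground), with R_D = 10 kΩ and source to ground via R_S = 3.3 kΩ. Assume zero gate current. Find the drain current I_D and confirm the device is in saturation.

I_D ≈ 0.46 mA

V_G = V_DD·R_2/(R_1+R_2) = 14×33/133 = 3.47 V.
Assume saturation: I_D = (k_n/2)(V_GS − V_t)² with V_GS = V_G − I_D·R_S = 3.47 − 3.3·I_D.
Substituting gives 12·I_D² − 16.8·I_D + 5.2 = 0, with roots I_D = 0.462 or 0.939 mA.
The root I_D = 0.939 mA gives V_GS = 0.376 V ≤ V_t, so take I_D = 0.462 mA.
Then V_GS = 1.95 V and V_DS = V_DD − I_D(R_D+R_S) = 14 − 0.462×13.3 = 7.85 V.
Saturation requires V_DS ≥ V_GS − V_t = 0.648 V; 7.85 ≥ 0.648 ✓.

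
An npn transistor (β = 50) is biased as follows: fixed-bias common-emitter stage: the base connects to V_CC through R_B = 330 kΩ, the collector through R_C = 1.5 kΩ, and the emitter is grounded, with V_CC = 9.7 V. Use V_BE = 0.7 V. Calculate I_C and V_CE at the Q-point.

Base loop: V_CC = I_B·R_B + V_BE, so I_B = (9.7 − 0.7)/330 kΩ = 0.0273 mA.
In the active region I_C = β·I_B = 50 × 0.0273 = 1.36 mA.
Collector loop: V_CE = V_CC − I_C·R_C = 9.7 − 1.36×1.5 = 7.65 V.
Since V_CE = 7.65 V > V_CE(sat) ≈ 0.2 V, the transistor is in the active region as assumed.

I_C ≈ 1.4 mA, V_CE ≈ 7.7 V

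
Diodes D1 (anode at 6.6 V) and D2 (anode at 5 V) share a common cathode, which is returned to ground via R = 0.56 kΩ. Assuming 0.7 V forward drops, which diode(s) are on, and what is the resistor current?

Assume both conduct. Then node N would need to be at both 6.6−0.7 = 5.9 V and 5−0.7 = 4.3 V, which is impossible.
Assume only D1 conducts: V_N = 6.6 − 0.7 = 5.9 V, so I_R = 5.9/0.56 = 10.5 mA.
Check D2: its anode-to-cathode voltage is 5 − 5.9 = -0.9 V < 0.7 V, so it is off. The assumption is consistent.

Only D1 conducts; I_R ≈ 11 mA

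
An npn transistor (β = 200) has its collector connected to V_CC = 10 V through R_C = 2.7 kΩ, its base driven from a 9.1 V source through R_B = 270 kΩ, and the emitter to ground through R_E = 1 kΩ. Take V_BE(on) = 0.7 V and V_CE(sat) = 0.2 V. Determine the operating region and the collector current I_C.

saturation; I_C ≈ 2.6 mA

Assume active: I_B = (9.1 − 0.7)/(270 + 201×1) = 0.0178 mA, I_C = β·I_B = 3.57 mA.
Then V_CE = 10 − 3.57×2.7 − 3.58×1 = -3.22 V < 0.2 V — the active assumption fails.
Re-solve with V_CE = 0.2 V. KCL at the emitter: V_E/R_E = (V_BB−0.7−V_E)/R_B + (V_CC−0.2−V_E)/R_C, giving V_E = 2.66 V.
I_C = (V_CC − 0.2 − V_E)/R_C = (9.8 − 2.66)/2.7 = 2.64 mA.
Check: I_B = (8.4 − 2.66)/270 = 0.0212 mA, and β·I_B = 4.25 mA > I_C, confirming saturation.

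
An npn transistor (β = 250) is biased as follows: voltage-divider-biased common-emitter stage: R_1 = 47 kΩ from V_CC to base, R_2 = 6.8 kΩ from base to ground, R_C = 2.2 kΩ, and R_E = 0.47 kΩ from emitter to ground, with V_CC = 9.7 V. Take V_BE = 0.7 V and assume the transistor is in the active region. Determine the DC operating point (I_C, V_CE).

Thevenize the base divider: V_Th = V_CC·R_2/(R_1+R_2) = 9.7×6.8/53.8 = 1.23 V, R_Th = R_1‖R_2 = 5.94 kΩ.
Base-emitter loop: V_Th = I_B·R_Th + V_BE + (β+1)I_B·R_E, so I_B = (1.23 − 0.7) / (5.94 + 251×0.47) = 0.00425 mA.
I_C = β·I_B = 250×0.00425 = 1.06 mA, and I_E = (β+1)I_B = 1.07 mA.
V_CE = V_CC − I_C·R_C − I_E·R_E = 9.7 − 1.06×2.2 − 1.07×0.47 = 6.86 V.
V_CE = 6.86 V > 0.2 V confirms active-region operation.

I_C ≈ 1.1 mA, V_CE ≈ 6.9 V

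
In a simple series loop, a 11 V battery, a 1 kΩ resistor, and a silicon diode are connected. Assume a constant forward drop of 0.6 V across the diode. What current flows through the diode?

I ≈ 10 mA

KVL around the loop: 11 = V_D + I·R = 0.6 + I × 1 kΩ.
So I = (11 − 0.6) / 1 kΩ = 10.4 / 1 = 10.4 mA.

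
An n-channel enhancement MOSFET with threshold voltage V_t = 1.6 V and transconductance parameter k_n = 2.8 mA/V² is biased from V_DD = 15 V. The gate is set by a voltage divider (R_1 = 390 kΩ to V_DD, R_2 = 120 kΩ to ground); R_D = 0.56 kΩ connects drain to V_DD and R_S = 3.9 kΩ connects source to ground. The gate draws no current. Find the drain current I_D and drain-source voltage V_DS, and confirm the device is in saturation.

I_D ≈ 0.36 mA, V_DS ≈ 13 V

V_G = V_DD·R_2/(R_1+R_2) = 15×120/510 = 3.53 V.
Assume saturation: I_D = (k_n/2)(V_GS − V_t)² with V_GS = V_G − I_D·R_S = 3.53 − 3.9·I_D.
Substituting gives 21.3·I_D² − 22.1·I_D + 5.21 = 0, with roots I_D = 0.364 or 0.672 mA.
The root I_D = 0.672 mA gives V_GS = 0.907 V ≤ V_t, so take I_D = 0.364 mA.
Then V_GS = 2.11 V and V_DS = V_DD − I_D(R_D+R_S) = 15 − 0.364×4.46 = 13.4 V.
Saturation requires V_DS ≥ V_GS − V_t = 0.51 V; 13.4 ≥ 0.51 ✓.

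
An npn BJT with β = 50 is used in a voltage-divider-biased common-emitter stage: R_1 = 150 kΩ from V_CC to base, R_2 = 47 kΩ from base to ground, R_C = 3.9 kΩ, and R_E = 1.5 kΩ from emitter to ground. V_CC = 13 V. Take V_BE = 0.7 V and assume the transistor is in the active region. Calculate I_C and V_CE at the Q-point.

I_C ≈ 1.1 mA, V_CE ≈ 7.2 V

Thevenize the base divider: V_Th = V_CC·R_2/(R_1+R_2) = 13×47/197 = 3.1 V, R_Th = R_1‖R_2 = 35.8 kΩ.
Base-emitter loop: V_Th = I_B·R_Th + V_BE + (β+1)I_B·R_E, so I_B = (3.1 − 0.7) / (35.8 + 51×1.5) = 0.0214 mA.
I_C = β·I_B = 50×0.0214 = 1.07 mA, and I_E = (β+1)I_B = 1.09 mA.
V_CE = V_CC − I_C·R_C − I_E·R_E = 13 − 1.07×3.9 − 1.09×1.5 = 7.19 V.
V_CE = 7.19 V > 0.2 V confirms active-region operation.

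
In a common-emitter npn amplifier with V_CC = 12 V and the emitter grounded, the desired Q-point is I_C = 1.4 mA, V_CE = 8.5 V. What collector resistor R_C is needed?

Collector loop: V_CC = I_C·R_C + V_CE.
R_C = (V_CC − V_CE)/I_C = (12 − 8.5)/1.4 = 2.5 kΩ.

R_C ≈ 2.5 kΩ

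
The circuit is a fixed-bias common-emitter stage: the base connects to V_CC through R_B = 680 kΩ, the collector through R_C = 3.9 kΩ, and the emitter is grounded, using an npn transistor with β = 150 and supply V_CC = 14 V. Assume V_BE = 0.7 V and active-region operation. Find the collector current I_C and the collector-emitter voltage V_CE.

Base loop: V_CC = I_B·R_B + V_BE, so I_B = (14 − 0.7)/680 kΩ = 0.0196 mA.
In the active region I_C = β·I_B = 150 × 0.0196 = 2.93 mA.
Collector loop: V_CE = V_CC − I_C·R_C = 14 − 2.93×3.9 = 2.56 V.
Since V_CE = 2.56 V > V_CE(sat) ≈ 0.2 V, the transistor is in the active region as assumed.

I_C ≈ 2.9 mA, V_CE ≈ 2.6 V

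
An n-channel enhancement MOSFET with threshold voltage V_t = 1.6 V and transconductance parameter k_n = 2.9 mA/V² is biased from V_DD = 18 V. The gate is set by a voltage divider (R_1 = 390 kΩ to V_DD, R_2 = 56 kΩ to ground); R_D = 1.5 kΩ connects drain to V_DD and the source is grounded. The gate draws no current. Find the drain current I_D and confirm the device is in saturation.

V_G = V_DD·R_2/(R_1+R_2) = 18×56/446 = 2.26 V. With the source grounded, V_GS = V_G = 2.26 V.
Assume saturation: I_D = (k_n/2)(V_GS − V_t)² = (2.9/2)×(2.26 − 1.6)² = 1.45×0.66² = 0.632 mA.
V_DS = V_DD − I_D·R_D = 18 − 0.632×1.5 = 17.1 V.
Saturation requires V_DS ≥ V_GS − V_t = 0.66 V; 17.1 ≥ 0.66 ✓.

I_D ≈ 0.63 mA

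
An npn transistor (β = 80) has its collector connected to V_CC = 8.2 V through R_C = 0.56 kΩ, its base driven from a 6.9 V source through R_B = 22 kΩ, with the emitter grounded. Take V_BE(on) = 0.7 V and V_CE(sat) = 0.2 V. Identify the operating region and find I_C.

Assume active: I_B = (6.9 − 0.7)/22 = 0.282 mA, giving I_C = β·I_B = 22.5 mA.
But then V_CE = 8.2 − 22.5×0.56 = -4.43 V < V_CE(sat) = 0.2 V — impossible in the active region.
So the transistor is saturated. With V_CE = 0.2 V, I_C = (V_CC − 0.2)/R_C = 8/0.56 = 14.3 mA.
Check: β·I_B = 22.5 mA > I_C = 14.3 mA, confirming saturation.

saturation; I_C ≈ 14 mA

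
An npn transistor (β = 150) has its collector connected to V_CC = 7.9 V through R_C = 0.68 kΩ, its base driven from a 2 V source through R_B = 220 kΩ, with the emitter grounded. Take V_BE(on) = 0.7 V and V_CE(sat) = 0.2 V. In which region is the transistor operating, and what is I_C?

active; I_C ≈ 0.89 mA

Assume active. Base-emitter loop: I_B = (V_BB − V_BE)/R_B = (2 − 0.7)/220 = 0.00591 mA.
I_C = β·I_B = 150×0.00591 = 0.886 mA.
V_CE = V_CC − I_C·R_C = 7.9 − 0.886×0.68 = 7.3 V > V_CE(sat), so the active-region assumption holds.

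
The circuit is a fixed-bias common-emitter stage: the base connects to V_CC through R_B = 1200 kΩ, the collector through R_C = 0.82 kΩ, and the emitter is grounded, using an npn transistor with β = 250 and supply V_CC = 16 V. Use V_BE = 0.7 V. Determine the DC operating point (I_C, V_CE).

I_C ≈ 3.2 mA, V_CE ≈ 13 V

Base loop: V_CC = I_B·R_B + V_BE, so I_B = (16 − 0.7)/1200 kΩ = 0.0128 mA.
In the active region I_C = β·I_B = 250 × 0.0128 = 3.19 mA.
Collector loop: V_CE = V_CC − I_C·R_C = 16 − 3.19×0.82 = 13.4 V.
Since V_CE = 13.4 V > V_CE(sat) ≈ 0.2 V, the transistor is in the active region as assumed.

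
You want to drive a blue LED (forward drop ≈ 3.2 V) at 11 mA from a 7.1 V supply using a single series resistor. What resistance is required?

The resistor drops V_S − V_D = 7.1 − 3.2 = 3.9 V at 11 mA.
R = 3.9 V / 11 mA = 0.355 kΩ.

R ≈ 0.35 kΩ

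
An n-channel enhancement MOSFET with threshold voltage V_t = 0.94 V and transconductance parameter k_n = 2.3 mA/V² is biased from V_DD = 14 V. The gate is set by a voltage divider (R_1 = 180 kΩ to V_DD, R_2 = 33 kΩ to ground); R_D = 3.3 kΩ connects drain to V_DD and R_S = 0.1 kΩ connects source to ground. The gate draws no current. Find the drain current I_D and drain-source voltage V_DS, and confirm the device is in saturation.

V_G = V_DD·R_2/(R_1+R_2) = 14×33/213 = 2.17 V.
Assume saturation: I_D = (k_n/2)(V_GS − V_t)² with V_GS = V_G − I_D·R_S = 2.17 − 0.1·I_D.
Substituting gives 0.0115·I_D² − 1.28·I_D + 1.74 = 0, with roots I_D = 1.37 or 110 mA.
The root I_D = 110 mA gives V_GS = -8.85 V ≤ V_t, so take I_D = 1.37 mA.
Then V_GS = 2.03 V and V_DS = V_DD − I_D(R_D+R_S) = 14 − 1.37×3.4 = 9.34 V.
Saturation requires V_DS ≥ V_GS − V_t = 1.09 V; 9.34 ≥ 1.09 ✓.

I_D ≈ 1.4 mA, V_DS ≈ 9.3 V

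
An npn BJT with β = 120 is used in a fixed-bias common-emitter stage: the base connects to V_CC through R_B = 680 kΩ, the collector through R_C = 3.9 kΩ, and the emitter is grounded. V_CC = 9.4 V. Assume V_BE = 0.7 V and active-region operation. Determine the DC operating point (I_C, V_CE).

Base loop: V_CC = I_B·R_B + V_BE, so I_B = (9.4 − 0.7)/680 kΩ = 0.0128 mA.
In the active region I_C = β·I_B = 120 × 0.0128 = 1.54 mA.
Collector loop: V_CE = V_CC − I_C·R_C = 9.4 − 1.54×3.9 = 3.41 V.
Since V_CE = 3.41 V > V_CE(sat) ≈ 0.2 V, the transistor is in the active region as assumed.

I_C ≈ 1.5 mA, V_CE ≈ 3.4 V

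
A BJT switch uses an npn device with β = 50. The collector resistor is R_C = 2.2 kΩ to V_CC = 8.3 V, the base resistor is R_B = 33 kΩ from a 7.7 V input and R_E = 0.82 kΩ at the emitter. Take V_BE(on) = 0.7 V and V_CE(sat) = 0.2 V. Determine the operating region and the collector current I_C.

Assume active: I_B = (7.7 − 0.7)/(33 + 51×0.82) = 0.0936 mA, I_C = β·I_B = 4.68 mA.
Then V_CE = 8.3 − 4.68×2.2 − 4.77×0.82 = -5.9 V < 0.2 V — the active assumption fails.
Re-solve with V_CE = 0.2 V. KCL at the emitter: V_E/R_E = (V_BB−0.7−V_E)/R_B + (V_CC−0.2−V_E)/R_C, giving V_E = 2.28 V.
I_C = (V_CC − 0.2 − V_E)/R_C = (8.1 − 2.28)/2.2 = 2.64 mA.
Check: I_B = (7 − 2.28)/33 = 0.143 mA, and β·I_B = 7.14 mA > I_C, confirming saturation.

saturation; I_C ≈ 2.6 mA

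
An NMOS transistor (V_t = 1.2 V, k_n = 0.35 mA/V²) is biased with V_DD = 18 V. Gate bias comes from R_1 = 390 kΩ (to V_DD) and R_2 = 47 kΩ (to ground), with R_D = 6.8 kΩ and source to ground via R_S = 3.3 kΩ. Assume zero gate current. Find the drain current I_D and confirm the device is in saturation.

V_G = V_DD·R_2/(R_1+R_2) = 18×47/437 = 1.94 V.
Assume saturation: I_D = (k_n/2)(V_GS − V_t)² with V_GS = V_G − I_D·R_S = 1.94 − 3.3·I_D.
Substituting gives 1.91·I_D² − 1.85·I_D + 0.0948 = 0, with roots I_D = 0.0543 or 0.916 mA.
The root I_D = 0.916 mA gives V_GS = -1.09 V ≤ V_t, so take I_D = 0.0543 mA.
Then V_GS = 1.76 V and V_DS = V_DD − I_D(R_D+R_S) = 18 − 0.0543×10.1 = 17.5 V.
Saturation requires V_DS ≥ V_GS − V_t = 0.557 V; 17.5 ≥ 0.557 ✓.

I_D ≈ 0.054 mA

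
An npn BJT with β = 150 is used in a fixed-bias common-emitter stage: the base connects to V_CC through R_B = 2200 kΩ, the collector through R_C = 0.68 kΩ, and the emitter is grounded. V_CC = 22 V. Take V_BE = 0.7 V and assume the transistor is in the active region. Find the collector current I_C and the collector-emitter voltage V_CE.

I_C ≈ 1.5 mA, V_CE ≈ 21 V

Base loop: V_CC = I_B·R_B + V_BE, so I_B = (22 − 0.7)/2200 kΩ = 0.00968 mA.
In the active region I_C = β·I_B = 150 × 0.00968 = 1.45 mA.
Collector loop: V_CE = V_CC − I_C·R_C = 22 − 1.45×0.68 = 21 V.
Since V_CE = 21 V > V_CE(sat) ≈ 0.2 V, the transistor is in the active region as assumed.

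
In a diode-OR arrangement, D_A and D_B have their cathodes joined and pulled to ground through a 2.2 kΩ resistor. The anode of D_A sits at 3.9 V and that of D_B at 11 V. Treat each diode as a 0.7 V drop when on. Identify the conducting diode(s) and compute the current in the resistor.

Only D_B conducts; I_R ≈ 4.7 mA

Assume both conduct. Then node N would need to be at both 3.9−0.7 = 3.2 V and 11−0.7 = 10.3 V, which is impossible.
Assume only D_B conducts: V_N = 11 − 0.7 = 10.3 V, so I_R = 10.3/2.2 = 4.68 mA.
Check D_A: its anode-to-cathode voltage is 3.9 − 10.3 = -6.4 V < 0.7 V, so it is off. The assumption is consistent.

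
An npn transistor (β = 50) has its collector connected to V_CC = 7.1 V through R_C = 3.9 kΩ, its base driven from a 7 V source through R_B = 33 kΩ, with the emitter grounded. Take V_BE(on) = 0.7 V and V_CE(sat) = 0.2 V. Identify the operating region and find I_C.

Assume active: I_B = (7 − 0.7)/33 = 0.191 mA, giving I_C = β·I_B = 9.55 mA.
But then V_CE = 7.1 − 9.55×3.9 = -30.1 V < V_CE(sat) = 0.2 V — impossible in the active region.
So the transistor is saturated. With V_CE = 0.2 V, I_C = (V_CC − 0.2)/R_C = 6.9/3.9 = 1.77 mA.
Check: β·I_B = 9.55 mA > I_C = 1.77 mA, confirming saturation.

saturation; I_C ≈ 1.8 mA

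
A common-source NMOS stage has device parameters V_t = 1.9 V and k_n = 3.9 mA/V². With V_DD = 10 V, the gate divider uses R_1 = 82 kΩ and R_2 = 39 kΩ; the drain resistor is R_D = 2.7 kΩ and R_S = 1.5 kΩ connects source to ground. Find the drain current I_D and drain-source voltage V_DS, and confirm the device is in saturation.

V_G = V_DD·R_2/(R_1+R_2) = 10×39/121 = 3.22 V.
Assume saturation: I_D = (k_n/2)(V_GS − V_t)² with V_GS = V_G − I_D·R_S = 3.22 − 1.5·I_D.
Substituting gives 4.39·I_D² − 8.74·I_D + 3.41 = 0, with roots I_D = 0.533 or 1.46 mA.
The root I_D = 1.46 mA gives V_GS = 1.04 V ≤ V_t, so take I_D = 0.533 mA.
Then V_GS = 2.42 V and V_DS = V_DD − I_D(R_D+R_S) = 10 − 0.533×4.2 = 7.76 V.
Saturation requires V_DS ≥ V_GS − V_t = 0.523 V; 7.76 ≥ 0.523 ✓.

I_D ≈ 0.53 mA, V_DS ≈ 7.8 V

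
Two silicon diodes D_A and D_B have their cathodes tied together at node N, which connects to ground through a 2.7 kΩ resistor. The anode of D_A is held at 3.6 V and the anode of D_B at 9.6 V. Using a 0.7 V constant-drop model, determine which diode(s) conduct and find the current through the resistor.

Only D_B conducts; I_R ≈ 3.3 mA

Assume both conduct. Then node N would need to be at both 3.6−0.7 = 2.9 V and 9.6−0.7 = 8.9 V, which is impossible.
Assume only D_B conducts: V_N = 9.6 − 0.7 = 8.9 V, so I_R = 8.9/2.7 = 3.3 mA.
Check D_A: its anode-to-cathode voltage is 3.6 − 8.9 = -5.3 V < 0.7 V, so it is off. The assumption is consistent.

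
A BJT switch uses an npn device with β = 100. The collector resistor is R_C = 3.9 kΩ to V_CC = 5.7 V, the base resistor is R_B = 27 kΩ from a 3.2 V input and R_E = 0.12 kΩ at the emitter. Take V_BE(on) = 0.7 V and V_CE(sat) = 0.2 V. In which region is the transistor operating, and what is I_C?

Assume active: I_B = (3.2 − 0.7)/(27 + 101×0.12) = 0.0639 mA, I_C = β·I_B = 6.39 mA.
Then V_CE = 5.7 − 6.39×3.9 − 6.45×0.12 = -20 V < 0.2 V — the active assumption fails.
Re-solve with V_CE = 0.2 V. KCL at the emitter: V_E/R_E = (V_BB−0.7−V_E)/R_B + (V_CC−0.2−V_E)/R_C, giving V_E = 0.174 V.
I_C = (V_CC − 0.2 − V_E)/R_C = (5.5 − 0.174)/3.9 = 1.37 mA.
Check: I_B = (2.5 − 0.174)/27 = 0.0861 mA, and β·I_B = 8.61 mA > I_C, confirming saturation.

saturation; I_C ≈ 1.4 mA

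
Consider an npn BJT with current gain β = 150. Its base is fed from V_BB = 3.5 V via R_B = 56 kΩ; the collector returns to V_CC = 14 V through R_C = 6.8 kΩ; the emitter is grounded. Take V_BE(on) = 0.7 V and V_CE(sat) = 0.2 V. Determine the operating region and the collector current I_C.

Assume active: I_B = (3.5 − 0.7)/56 = 0.05 mA, giving I_C = β·I_B = 7.5 mA.
But then V_CE = 14 − 7.5×6.8 = -37 V < V_CE(sat) = 0.2 V — impossible in the active region.
So the transistor is saturated. With V_CE = 0.2 V, I_C = (V_CC − 0.2)/R_C = 13.8/6.8 = 2.03 mA.
Check: β·I_B = 7.5 mA > I_C = 2.03 mA, confirming saturation.

saturation; I_C ≈ 2 mA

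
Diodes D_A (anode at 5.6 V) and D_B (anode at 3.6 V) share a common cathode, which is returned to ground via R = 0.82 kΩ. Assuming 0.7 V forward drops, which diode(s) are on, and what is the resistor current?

Assume both conduct. Then node N would need to be at both 5.6−0.7 = 4.9 V and 3.6−0.7 = 2.9 V, which is impossible.
Assume only D_A conducts: V_N = 5.6 − 0.7 = 4.9 V, so I_R = 4.9/0.82 = 5.98 mA.
Check D_B: its anode-to-cathode voltage is 3.6 − 4.9 = -1.3 V < 0.7 V, so it is off. The assumption is consistent.

Only D_A conducts; I_R ≈ 6 mA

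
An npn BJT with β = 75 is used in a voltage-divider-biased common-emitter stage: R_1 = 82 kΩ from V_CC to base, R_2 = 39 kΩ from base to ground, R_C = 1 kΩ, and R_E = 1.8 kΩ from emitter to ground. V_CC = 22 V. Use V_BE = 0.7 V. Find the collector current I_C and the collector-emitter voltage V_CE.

I_C ≈ 2.9 mA, V_CE ≈ 14 V

Thevenize the base divider: V_Th = V_CC·R_2/(R_1+R_2) = 22×39/121 = 7.09 V, R_Th = R_1‖R_2 = 26.4 kΩ.
Base-emitter loop: V_Th = I_B·R_Th + V_BE + (β+1)I_B·R_E, so I_B = (7.09 − 0.7) / (26.4 + 76×1.8) = 0.0392 mA.
I_C = β·I_B = 75×0.0392 = 2.94 mA, and I_E = (β+1)I_B = 2.98 mA.
V_CE = V_CC − I_C·R_C − I_E·R_E = 22 − 2.94×1 − 2.98×1.8 = 13.7 V.
V_CE = 13.7 V > 0.2 V confirms active-region operation.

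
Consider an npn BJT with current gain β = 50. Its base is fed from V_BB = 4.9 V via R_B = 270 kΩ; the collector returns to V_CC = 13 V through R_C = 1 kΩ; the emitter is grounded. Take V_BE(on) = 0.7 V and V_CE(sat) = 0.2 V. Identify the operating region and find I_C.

active; I_C ≈ 0.78 mA

Assume active. Base-emitter loop: I_B = (V_BB − V_BE)/R_B = (4.9 − 0.7)/270 = 0.0156 mA.
I_C = β·I_B = 50×0.0156 = 0.778 mA.
V_CE = V_CC − I_C·R_C = 13 − 0.778×1 = 12.2 V > V_CE(sat), so the active-region assumption holds.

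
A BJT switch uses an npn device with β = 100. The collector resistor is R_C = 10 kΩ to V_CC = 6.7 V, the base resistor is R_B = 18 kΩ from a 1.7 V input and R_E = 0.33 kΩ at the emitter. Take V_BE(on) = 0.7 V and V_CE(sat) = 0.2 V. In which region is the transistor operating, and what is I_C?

saturation; I_C ≈ 0.63 mA

Assume active: I_B = (1.7 − 0.7)/(18 + 101×0.33) = 0.0195 mA, I_C = β·I_B = 1.95 mA.
Then V_CE = 6.7 − 1.95×10 − 1.97×0.33 = -13.4 V < 0.2 V — the active assumption fails.
Re-solve with V_CE = 0.2 V. KCL at the emitter: V_E/R_E = (V_BB−0.7−V_E)/R_B + (V_CC−0.2−V_E)/R_C, giving V_E = 0.221 V.
I_C = (V_CC − 0.2 − V_E)/R_C = (6.5 − 0.221)/10 = 0.628 mA.
Check: I_B = (1 − 0.221)/18 = 0.0433 mA, and β·I_B = 4.33 mA > I_C, confirming saturation.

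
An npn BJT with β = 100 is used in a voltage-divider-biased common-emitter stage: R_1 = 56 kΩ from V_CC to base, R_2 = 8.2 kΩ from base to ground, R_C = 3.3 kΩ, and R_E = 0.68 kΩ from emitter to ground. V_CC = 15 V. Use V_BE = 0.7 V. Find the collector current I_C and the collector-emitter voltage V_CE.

I_C ≈ 1.6 mA, V_CE ≈ 8.6 V

Thevenize the base divider: V_Th = V_CC·R_2/(R_1+R_2) = 15×8.2/64.2 = 1.92 V, R_Th = R_1‖R_2 = 7.15 kΩ.
Base-emitter loop: V_Th = I_B·R_Th + V_BE + (β+1)I_B·R_E, so I_B = (1.92 − 0.7) / (7.15 + 101×0.68) = 0.016 mA.
I_C = β·I_B = 100×0.016 = 1.6 mA, and I_E = (β+1)I_B = 1.62 mA.
V_CE = V_CC − I_C·R_C − I_E·R_E = 15 − 1.6×3.3 − 1.62×0.68 = 8.61 V.
V_CE = 8.61 V > 0.2 V confirms active-region operation.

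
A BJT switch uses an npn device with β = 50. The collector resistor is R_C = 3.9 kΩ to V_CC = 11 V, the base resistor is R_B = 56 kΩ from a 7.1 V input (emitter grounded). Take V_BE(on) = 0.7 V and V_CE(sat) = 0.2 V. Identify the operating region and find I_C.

saturation; I_C ≈ 2.8 mA

Assume active: I_B = (7.1 − 0.7)/56 = 0.114 mA, giving I_C = β·I_B = 5.71 mA.
But then V_CE = 11 − 5.71×3.9 = -11.3 V < V_CE(sat) = 0.2 V — impossible in the active region.
So the transistor is saturated. With V_CE = 0.2 V, I_C = (V_CC − 0.2)/R_C = 10.8/3.9 = 2.77 mA.
Check: β·I_B = 5.71 mA > I_C = 2.77 mA, confirming saturation.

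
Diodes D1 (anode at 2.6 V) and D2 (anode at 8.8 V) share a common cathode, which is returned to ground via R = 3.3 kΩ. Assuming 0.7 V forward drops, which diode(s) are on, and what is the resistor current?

Assume both conduct. Then node N would need to be at both 2.6−0.7 = 1.9 V and 8.8−0.7 = 8.1 V, which is impossible.
Assume only D2 conducts: V_N = 8.8 − 0.7 = 8.1 V, so I_R = 8.1/3.3 = 2.45 mA.
Check D1: its anode-to-cathode voltage is 2.6 − 8.1 = -5.5 V < 0.7 V, so it is off. The assumption is consistent.

Only D2 conducts; I_R ≈ 2.5 mA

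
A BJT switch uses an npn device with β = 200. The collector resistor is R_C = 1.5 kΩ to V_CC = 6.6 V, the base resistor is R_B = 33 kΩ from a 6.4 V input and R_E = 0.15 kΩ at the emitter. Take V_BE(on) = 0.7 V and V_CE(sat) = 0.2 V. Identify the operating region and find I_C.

Assume active: I_B = (6.4 − 0.7)/(33 + 201×0.15) = 0.0903 mA, I_C = β·I_B = 18.1 mA.
Then V_CE = 6.6 − 18.1×1.5 − 18.1×0.15 = -23.2 V < 0.2 V — the active assumption fails.
Re-solve with V_CE = 0.2 V. KCL at the emitter: V_E/R_E = (V_BB−0.7−V_E)/R_B + (V_CC−0.2−V_E)/R_C, giving V_E = 0.603 V.
I_C = (V_CC − 0.2 − V_E)/R_C = (6.4 − 0.603)/1.5 = 3.86 mA.
Check: I_B = (5.7 − 0.603)/33 = 0.154 mA, and β·I_B = 30.9 mA > I_C, confirming saturation.

saturation; I_C ≈ 3.9 mA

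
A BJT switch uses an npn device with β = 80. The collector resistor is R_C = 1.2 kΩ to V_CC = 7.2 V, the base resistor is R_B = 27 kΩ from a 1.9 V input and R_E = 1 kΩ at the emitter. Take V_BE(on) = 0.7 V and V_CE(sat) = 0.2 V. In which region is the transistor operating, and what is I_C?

active; I_C ≈ 0.89 mA

Assume active. Base-emitter loop: I_B = (V_BB − V_BE)/(R_B + (β+1)R_E) = (1.9 − 0.7)/(27 + 81×1) = 0.0111 mA.
I_C = β·I_B = 80×0.0111 = 0.889 mA.
V_CE = V_CC − I_C·R_C − I_E·R_E = 7.2 − 0.889×1.2 − 0.9×1 = 5.23 V > V_CE(sat), so the active-region assumption holds.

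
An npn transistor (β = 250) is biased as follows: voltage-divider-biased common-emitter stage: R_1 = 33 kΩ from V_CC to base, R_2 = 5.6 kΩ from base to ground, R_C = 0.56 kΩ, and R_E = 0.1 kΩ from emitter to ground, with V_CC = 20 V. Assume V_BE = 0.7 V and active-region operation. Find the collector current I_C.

Thevenize the base divider: V_Th = V_CC·R_2/(R_1+R_2) = 20×5.6/38.6 = 2.9 V, R_Th = R_1‖R_2 = 4.79 kΩ.
Base-emitter loop: V_Th = I_B·R_Th + V_BE + (β+1)I_B·R_E, so I_B = (2.9 − 0.7) / (4.79 + 251×0.1) = 0.0737 mA.
I_C = β·I_B = 250×0.0737 = 18.4 mA, and I_E = (β+1)I_B = 18.5 mA.
V_CE = V_CC − I_C·R_C − I_E·R_E = 20 − 18.4×0.56 − 18.5×0.1 = 7.84 V.
V_CE = 7.84 V > 0.2 V confirms active-region operation.

I_C ≈ 18 mA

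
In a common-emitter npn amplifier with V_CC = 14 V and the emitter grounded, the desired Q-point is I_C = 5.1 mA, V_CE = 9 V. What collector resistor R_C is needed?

R_C ≈ 0.98 kΩ

Collector loop: V_CC = I_C·R_C + V_CE.
R_C = (V_CC − V_CE)/I_C = (14 − 9)/5.1 = 0.98 kΩ.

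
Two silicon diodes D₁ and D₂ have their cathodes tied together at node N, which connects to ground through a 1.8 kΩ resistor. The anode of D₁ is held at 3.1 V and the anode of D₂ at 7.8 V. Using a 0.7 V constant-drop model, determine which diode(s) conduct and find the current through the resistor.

Assume both conduct. Then node N would need to be at both 3.1−0.7 = 2.4 V and 7.8−0.7 = 7.1 V, which is impossible.
Assume only D₂ conducts: V_N = 7.8 − 0.7 = 7.1 V, so I_R = 7.1/1.8 = 3.94 mA.
Check D₁: its anode-to-cathode voltage is 3.1 − 7.1 = -4 V < 0.7 V, so it is off. The assumption is consistent.

Only D₂ conducts; I_R ≈ 3.9 mA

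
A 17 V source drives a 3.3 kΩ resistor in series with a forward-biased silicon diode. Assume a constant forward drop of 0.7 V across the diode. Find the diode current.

I ≈ 4.9 mA

KVL around the loop: 17 = V_D + I·R = 0.7 + I × 3.3 kΩ.
So I = (17 − 0.7) / 3.3 kΩ = 16.3 / 3.3 = 4.94 mA.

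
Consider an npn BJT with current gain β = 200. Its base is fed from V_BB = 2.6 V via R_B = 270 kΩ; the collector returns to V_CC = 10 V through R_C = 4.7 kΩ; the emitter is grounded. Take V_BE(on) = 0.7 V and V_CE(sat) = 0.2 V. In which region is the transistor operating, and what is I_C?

Assume active. Base-emitter loop: I_B = (V_BB − V_BE)/R_B = (2.6 − 0.7)/270 = 0.00704 mA.
I_C = β·I_B = 200×0.00704 = 1.41 mA.
V_CE = V_CC − I_C·R_C = 10 − 1.41×4.7 = 3.39 V > V_CE(sat), so the active-region assumption holds.

active; I_C ≈ 1.4 mA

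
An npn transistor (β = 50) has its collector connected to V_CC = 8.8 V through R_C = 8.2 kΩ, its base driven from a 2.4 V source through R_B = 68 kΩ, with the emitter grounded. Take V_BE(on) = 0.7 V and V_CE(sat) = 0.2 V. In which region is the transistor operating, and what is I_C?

saturation; I_C ≈ 1 mA

Assume active: I_B = (2.4 − 0.7)/68 = 0.025 mA, giving I_C = β·I_B = 1.25 mA.
But then V_CE = 8.8 − 1.25×8.2 = -1.45 V < V_CE(sat) = 0.2 V — impossible in the active region.
So the transistor is saturated. With V_CE = 0.2 V, I_C = (V_CC − 0.2)/R_C = 8.6/8.2 = 1.05 mA.
Check: β·I_B = 1.25 mA > I_C = 1.05 mA, confirming saturation.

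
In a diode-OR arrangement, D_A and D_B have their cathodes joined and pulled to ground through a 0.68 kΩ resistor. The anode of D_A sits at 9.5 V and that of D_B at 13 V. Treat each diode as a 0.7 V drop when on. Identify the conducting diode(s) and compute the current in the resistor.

Only D_B conducts; I_R ≈ 18 mA

Assume both conduct. Then node N would need to be at both 9.5−0.7 = 8.8 V and 13−0.7 = 12.3 V, which is impossible.
Assume only D_B conducts: V_N = 13 − 0.7 = 12.3 V, so I_R = 12.3/0.68 = 18.1 mA.
Check D_A: its anode-to-cathode voltage is 9.5 − 12.3 = -2.8 V < 0.7 V, so it is off. The assumption is consistent.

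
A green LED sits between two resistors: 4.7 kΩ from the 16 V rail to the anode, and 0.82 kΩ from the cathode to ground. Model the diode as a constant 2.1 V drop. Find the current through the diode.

I ≈ 2.5 mA

The two resistors are in series with the diode, so KVL gives 16 = I·4.7 + 2.1 + I·0.82.
I = (16 − 2.1) / (4.7 + 0.82) kΩ = 13.9 / 5.52 = 2.52 mA.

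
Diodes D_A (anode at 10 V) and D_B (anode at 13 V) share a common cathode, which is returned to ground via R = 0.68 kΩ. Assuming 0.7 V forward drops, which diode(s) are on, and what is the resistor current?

Only D_B conducts; I_R ≈ 18 mA

Assume both conduct. Then node N would need to be at both 10−0.7 = 9.3 V and 13−0.7 = 12.3 V, which is impossible.
Assume only D_B conducts: V_N = 13 − 0.7 = 12.3 V, so I_R = 12.3/0.68 = 18.1 mA.
Check D_A: its anode-to-cathode voltage is 10 − 12.3 = -2.3 V < 0.7 V, so it is off. The assumption is consistent.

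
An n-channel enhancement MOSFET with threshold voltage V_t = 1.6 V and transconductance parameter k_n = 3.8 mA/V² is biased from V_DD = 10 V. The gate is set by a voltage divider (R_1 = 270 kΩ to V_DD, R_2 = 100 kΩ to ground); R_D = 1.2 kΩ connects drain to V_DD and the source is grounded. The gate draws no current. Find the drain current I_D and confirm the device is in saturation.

V_G = V_DD·R_2/(R_1+R_2) = 10×100/370 = 2.7 V. With the source grounded, V_GS = V_G = 2.7 V.
Assume saturation: I_D = (k_n/2)(V_GS − V_t)² = (3.8/2)×(2.7 − 1.6)² = 1.9×1.1² = 2.31 mA.
V_DS = V_DD − I_D·R_D = 10 − 2.31×1.2 = 7.23 V.
Saturation requires V_DS ≥ V_GS − V_t = 1.1 V; 7.23 ≥ 1.1 ✓.

I_D ≈ 2.3 mA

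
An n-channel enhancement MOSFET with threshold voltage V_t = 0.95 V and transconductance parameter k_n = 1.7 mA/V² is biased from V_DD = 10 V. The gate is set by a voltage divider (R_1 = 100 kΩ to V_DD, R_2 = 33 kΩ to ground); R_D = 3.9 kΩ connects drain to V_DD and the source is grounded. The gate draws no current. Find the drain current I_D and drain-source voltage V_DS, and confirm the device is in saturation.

I_D ≈ 2 mA, V_DS ≈ 2.2 V

V_G = V_DD·R_2/(R_1+R_2) = 10×33/133 = 2.48 V. With the source grounded, V_GS = V_G = 2.48 V.
Assume saturation: I_D = (k_n/2)(V_GS − V_t)² = (1.7/2)×(2.48 − 0.95)² = 0.85×1.53² = 1.99 mA.
V_DS = V_DD − I_D·R_D = 10 − 1.99×3.9 = 2.23 V.
Saturation requires V_DS ≥ V_GS − V_t = 1.53 V; 2.23 ≥ 1.53 ✓.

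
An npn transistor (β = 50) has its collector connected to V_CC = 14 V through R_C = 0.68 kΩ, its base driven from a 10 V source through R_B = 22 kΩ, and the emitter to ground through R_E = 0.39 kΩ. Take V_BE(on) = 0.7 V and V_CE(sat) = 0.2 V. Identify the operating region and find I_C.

Assume active. Base-emitter loop: I_B = (V_BB − V_BE)/(R_B + (β+1)R_E) = (10 − 0.7)/(22 + 51×0.39) = 0.222 mA.
I_C = β·I_B = 50×0.222 = 11.1 mA.
V_CE = V_CC − I_C·R_C − I_E·R_E = 14 − 11.1×0.68 − 11.3×0.39 = 2.04 V > V_CE(sat), so the active-region assumption holds.

active; I_C ≈ 11 mA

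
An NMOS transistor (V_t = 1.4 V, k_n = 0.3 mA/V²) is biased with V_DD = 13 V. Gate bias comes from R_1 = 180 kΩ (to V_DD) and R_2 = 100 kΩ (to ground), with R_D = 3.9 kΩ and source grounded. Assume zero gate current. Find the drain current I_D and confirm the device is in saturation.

I_D ≈ 1.6 mA

V_G = V_DD·R_2/(R_1+R_2) = 13×100/280 = 4.64 V. With the source grounded, V_GS = V_G = 4.64 V.
Assume saturation: I_D = (k_n/2)(V_GS − V_t)² = (0.3/2)×(4.64 − 1.4)² = 0.15×3.24² = 1.58 mA.
V_DS = V_DD − I_D·R_D = 13 − 1.58×3.9 = 6.85 V.
Saturation requires V_DS ≥ V_GS − V_t = 3.24 V; 6.85 ≥ 3.24 ✓.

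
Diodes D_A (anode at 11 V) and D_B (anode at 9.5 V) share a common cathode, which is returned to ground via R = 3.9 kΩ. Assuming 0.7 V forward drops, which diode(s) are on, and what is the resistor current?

Assume both conduct. Then node N would need to be at both 11−0.7 = 10.3 V and 9.5−0.7 = 8.8 V, which is impossible.
Assume only D_A conducts: V_N = 11 − 0.7 = 10.3 V, so I_R = 10.3/3.9 = 2.64 mA.
Check D_B: its anode-to-cathode voltage is 9.5 − 10.3 = -0.8 V < 0.7 V, so it is off. The assumption is consistent.

Only D_A conducts; I_R ≈ 2.6 mA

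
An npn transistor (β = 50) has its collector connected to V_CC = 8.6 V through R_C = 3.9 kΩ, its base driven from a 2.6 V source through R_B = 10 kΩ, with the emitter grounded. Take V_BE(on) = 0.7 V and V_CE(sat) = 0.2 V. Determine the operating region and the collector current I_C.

saturation; I_C ≈ 2.2 mA

Assume active: I_B = (2.6 − 0.7)/10 = 0.19 mA, giving I_C = β·I_B = 9.5 mA.
But then V_CE = 8.6 − 9.5×3.9 = -28.4 V < V_CE(sat) = 0.2 V — impossible in the active region.
So the transistor is saturated. With V_CE = 0.2 V, I_C = (V_CC − 0.2)/R_C = 8.4/3.9 = 2.15 mA.
Check: β·I_B = 9.5 mA > I_C = 2.15 mA, confirming saturation.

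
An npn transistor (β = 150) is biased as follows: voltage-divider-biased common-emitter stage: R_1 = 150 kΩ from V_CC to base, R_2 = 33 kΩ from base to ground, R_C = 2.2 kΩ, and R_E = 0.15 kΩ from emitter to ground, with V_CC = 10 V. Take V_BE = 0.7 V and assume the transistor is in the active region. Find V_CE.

Thevenize the base divider: V_Th = V_CC·R_2/(R_1+R_2) = 10×33/183 = 1.8 V, R_Th = R_1‖R_2 = 27 kΩ.
Base-emitter loop: V_Th = I_B·R_Th + V_BE + (β+1)I_B·R_E, so I_B = (1.8 − 0.7) / (27 + 151×0.15) = 0.0222 mA.
I_C = β·I_B = 150×0.0222 = 3.33 mA, and I_E = (β+1)I_B = 3.35 mA.
V_CE = V_CC − I_C·R_C − I_E·R_E = 10 − 3.33×2.2 − 3.35×0.15 = 2.17 V.
V_CE = 2.17 V > 0.2 V confirms active-region operation.

V_CE ≈ 2.2 V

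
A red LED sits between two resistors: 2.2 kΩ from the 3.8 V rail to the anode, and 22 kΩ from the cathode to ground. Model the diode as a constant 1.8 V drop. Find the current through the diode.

The two resistors are in series with the diode, so KVL gives 3.8 = I·2.2 + 1.8 + I·22.
I = (3.8 − 1.8) / (2.2 + 22) kΩ = 2 / 24.2 = 0.0826 mA.

I ≈ 0.083 mA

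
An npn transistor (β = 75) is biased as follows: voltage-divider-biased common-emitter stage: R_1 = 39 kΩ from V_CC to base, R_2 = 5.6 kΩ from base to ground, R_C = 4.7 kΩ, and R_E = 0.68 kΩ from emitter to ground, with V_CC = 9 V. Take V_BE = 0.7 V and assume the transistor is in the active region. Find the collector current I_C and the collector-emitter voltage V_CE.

Thevenize the base divider: V_Th = V_CC·R_2/(R_1+R_2) = 9×5.6/44.6 = 1.13 V, R_Th = R_1‖R_2 = 4.9 kΩ.
Base-emitter loop: V_Th = I_B·R_Th + V_BE + (β+1)I_B·R_E, so I_B = (1.13 − 0.7) / (4.9 + 76×0.68) = 0.0076 mA.
I_C = β·I_B = 75×0.0076 = 0.57 mA, and I_E = (β+1)I_B = 0.578 mA.
V_CE = V_CC − I_C·R_C − I_E·R_E = 9 − 0.57×4.7 − 0.578×0.68 = 5.93 V.
V_CE = 5.93 V > 0.2 V confirms active-region operation.

I_C ≈ 0.57 mA, V_CE ≈ 5.9 V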